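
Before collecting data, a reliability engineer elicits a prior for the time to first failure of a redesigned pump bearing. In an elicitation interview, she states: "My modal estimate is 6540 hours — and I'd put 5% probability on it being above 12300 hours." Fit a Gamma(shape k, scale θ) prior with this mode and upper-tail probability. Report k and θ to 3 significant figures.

k ≈ 7.97, θ ≈ 938

Gamma(k,θ) with k>1 has mode (k−1)θ, so θ = 6540/(k−1).
Need P(X < 12300) = 0.95 with θ tied to k this way. Start at k = 2, θ = 6540: P(X<12300) ≈ 0.561.
Too low — raise k to concentrate. Iterating converges to k ≈ 7.97.
Then θ = 6540/(7.97−1) ≈ 938.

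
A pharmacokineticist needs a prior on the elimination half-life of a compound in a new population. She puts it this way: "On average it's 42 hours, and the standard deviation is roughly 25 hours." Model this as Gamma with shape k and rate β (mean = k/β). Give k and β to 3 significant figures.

k ≈ 2.82, β ≈ 0.0672

For Gamma(k, rate β): mean = k/β, variance = k/β², so CV = 1/√k.
CV = SD/mean = 25/42 = 0.5952, hence k = 1/CV² = 2.82.
Then β = k/mean = 2.82/42 = 0.0672.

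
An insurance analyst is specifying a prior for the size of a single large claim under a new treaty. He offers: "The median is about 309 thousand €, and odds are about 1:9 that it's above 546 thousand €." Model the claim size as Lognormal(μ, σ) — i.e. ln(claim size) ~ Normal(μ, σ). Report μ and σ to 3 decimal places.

If T ~ Lognormal(μ,σ) then ln T ~ Normal(μ,σ), so the p-quantile of ln T is μ + z_p·σ.
ln(309) = 5.733 and ln(546) = 6.303; z_{0.5} = 0, z_{0.9} = 1.282.
σ = (6.303 − 5.733)/(1.282 − (0)) = 0.444.
μ = 5.733 − (0)·0.444 = 5.733.

μ ≈ 5.733, σ ≈ 0.444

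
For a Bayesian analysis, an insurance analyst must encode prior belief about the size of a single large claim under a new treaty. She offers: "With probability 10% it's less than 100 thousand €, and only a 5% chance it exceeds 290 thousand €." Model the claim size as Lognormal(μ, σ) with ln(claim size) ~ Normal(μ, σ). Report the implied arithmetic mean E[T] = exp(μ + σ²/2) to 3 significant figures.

E[T] ≈ 170 thousand €

If T ~ Lognormal(μ,σ) then ln T ~ Normal(μ,σ), so the p-quantile of ln T is μ + z_p·σ.
ln(100) = 4.605 and ln(290) = 5.67; z_{0.1} = -1.282, z_{0.95} = 1.645.
σ = (5.67 − 4.605)/(1.645 − (-1.282)) = 0.364.
μ = 4.605 − (-1.282)·0.364 = 5.071.
E[T] = exp(μ + σ²/2) = exp(5.071 + 0.0662) = 170 thousand €.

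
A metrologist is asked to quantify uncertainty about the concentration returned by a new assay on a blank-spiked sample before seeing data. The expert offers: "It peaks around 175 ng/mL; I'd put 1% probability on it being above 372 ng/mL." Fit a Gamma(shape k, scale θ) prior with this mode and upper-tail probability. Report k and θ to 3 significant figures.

k ≈ 9.54, θ ≈ 20.5

Gamma(k,θ) with k>1 has mode (k−1)θ, so θ = 175/(k−1).
Need P(X < 372) = 0.99 with θ tied to k this way. Start at k = 2, θ = 175: P(X<372) ≈ 0.627.
Too low — raise k to concentrate. Iterating converges to k ≈ 9.54.
Then θ = 175/(9.54−1) ≈ 20.5.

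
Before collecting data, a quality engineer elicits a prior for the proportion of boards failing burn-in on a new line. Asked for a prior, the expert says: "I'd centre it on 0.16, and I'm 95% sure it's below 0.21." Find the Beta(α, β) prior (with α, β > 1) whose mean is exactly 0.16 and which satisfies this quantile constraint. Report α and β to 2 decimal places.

With mean 0.16 fixed, write α = 0.16s, β = 0.84s where s = α+β.
Need P(θ < 0.21) = 0.95 under Beta(0.16s, 0.84s). Normal approximation: (q−m)/√(m(1−m)/s) ≈ z_{0.95} = 1.64, so s ≈ 0.16·0.84·(1.64)²/(0.21−0.16)² = 145.5.
At s = 145.5: P(θ<0.21) ≈ 0.943. Adjusting to match 0.95 gives s ≈ 159.05.
So α = 0.16·159.05 ≈ 25.45, β = 0.84·159.05 ≈ 133.60.

α ≈ 25.45, β ≈ 133.60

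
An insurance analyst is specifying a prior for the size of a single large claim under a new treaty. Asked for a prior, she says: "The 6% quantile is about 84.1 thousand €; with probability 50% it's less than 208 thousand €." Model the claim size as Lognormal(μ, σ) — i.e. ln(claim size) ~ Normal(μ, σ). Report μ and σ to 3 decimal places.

If T ~ Lognormal(μ,σ) then ln T ~ Normal(μ,σ), so the p-quantile of ln T is μ + z_p·σ.
ln(84.1) = 4.432 and ln(208) = 5.338; z_{0.06} = -1.555, z_{0.5} = 0.
σ = (5.338 − 4.432)/(0 − (-1.555)) = 0.582.
μ = 4.432 − (-1.555)·0.582 = 5.338.

μ ≈ 5.338, σ ≈ 0.582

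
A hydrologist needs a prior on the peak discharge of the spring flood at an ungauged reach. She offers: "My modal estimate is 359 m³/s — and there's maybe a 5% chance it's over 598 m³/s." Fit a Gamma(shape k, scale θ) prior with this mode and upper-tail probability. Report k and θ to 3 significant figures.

k ≈ 11.7, θ ≈ 33.5

Gamma(k,θ) with k>1 has mode (k−1)θ, so θ = 359/(k−1).
Need P(X < 598) = 0.95 with θ tied to k this way. Start at k = 2, θ = 359: P(X<598) ≈ 0.496.
Too low — raise k to concentrate. Iterating converges to k ≈ 11.7.
Then θ = 359/(11.7−1) ≈ 33.5.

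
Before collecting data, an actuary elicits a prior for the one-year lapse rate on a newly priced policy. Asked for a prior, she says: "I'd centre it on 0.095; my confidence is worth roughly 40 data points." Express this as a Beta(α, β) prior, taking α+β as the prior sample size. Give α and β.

α = 3.8, β = 36.2

Under the effective-sample-size interpretation, Beta(α, β) has prior mean α/(α+β) and prior sample size α+β.
So α+β = 40 and α/(α+β) = 0.095, giving α = 0.095·40 = 3.8 and β = 40 − 3.8 = 36.2.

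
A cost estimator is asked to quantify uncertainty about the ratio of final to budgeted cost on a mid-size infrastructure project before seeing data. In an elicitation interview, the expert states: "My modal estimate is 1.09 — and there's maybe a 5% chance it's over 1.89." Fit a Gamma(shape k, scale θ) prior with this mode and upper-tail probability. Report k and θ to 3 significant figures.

Gamma(k,θ) with k>1 has mode (k−1)θ, so θ = 1.09/(k−1).
Need P(X < 1.89) = 0.95 with θ tied to k this way. Start at k = 2, θ = 1.09: P(X<1.89) ≈ 0.517.
Too low — raise k to concentrate. Iterating converges to k ≈ 10.2.
Then θ = 1.09/(10.2−1) ≈ 0.118.

k ≈ 10.2, θ ≈ 0.118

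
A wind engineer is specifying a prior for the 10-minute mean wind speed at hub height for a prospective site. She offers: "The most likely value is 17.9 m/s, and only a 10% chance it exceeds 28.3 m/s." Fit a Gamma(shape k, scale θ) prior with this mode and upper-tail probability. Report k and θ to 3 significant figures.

Gamma(k,θ) with k>1 has mode (k−1)θ, so θ = 17.9/(k−1).
Need P(X < 28.3) = 0.9 with θ tied to k this way. Start at k = 2, θ = 17.9: P(X<28.3) ≈ 0.469.
Too low — raise k to concentrate. Iterating converges to k ≈ 9.94.
Then θ = 17.9/(9.94−1) ≈ 2.

k ≈ 9.94, θ ≈ 2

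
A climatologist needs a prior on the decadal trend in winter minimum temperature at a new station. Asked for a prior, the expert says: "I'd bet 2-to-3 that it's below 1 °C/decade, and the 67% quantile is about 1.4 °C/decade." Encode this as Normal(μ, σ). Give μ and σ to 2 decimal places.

μ = 1.15, σ = 0.58

For Normal(μ,σ), the p-quantile is μ + z_p·σ. Here z_{0.4} = -0.2533, z_{0.67} = 0.4399.
So 1 = μ − 0.2533σ and 1.4 = μ + 0.4399σ.
Subtracting: σ = (1.4 − 1)/(0.4399 − (-0.2533)) = 0.58.
Then μ = 1 − (-0.2533)·0.58 = 1.15.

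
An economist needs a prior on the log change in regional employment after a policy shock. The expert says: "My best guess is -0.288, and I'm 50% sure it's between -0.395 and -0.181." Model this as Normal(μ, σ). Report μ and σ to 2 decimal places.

A symmetric 50% interval runs μ ± z·σ with z = 0.6745.
Half-width = 0.107, so σ = 0.107/0.6745 = 0.16.
μ is the stated best guess, -0.29.

μ = -0.29, σ = 0.16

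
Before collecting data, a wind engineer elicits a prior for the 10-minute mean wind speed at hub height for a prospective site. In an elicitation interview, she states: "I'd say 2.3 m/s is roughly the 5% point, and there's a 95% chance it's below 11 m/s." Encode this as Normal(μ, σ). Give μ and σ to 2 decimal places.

For Normal(μ,σ), the p-quantile is μ + z_p·σ. Here z_{0.05} = -1.645, z_{0.95} = 1.645.
So 2.3 = μ − 1.645σ and 11 = μ + 1.645σ.
Subtracting: σ = (11 − 2.3)/(1.645 − (-1.645)) = 2.64.
Then μ = 2.3 − (-1.645)·2.64 = 6.65.

μ = 6.65, σ = 2.64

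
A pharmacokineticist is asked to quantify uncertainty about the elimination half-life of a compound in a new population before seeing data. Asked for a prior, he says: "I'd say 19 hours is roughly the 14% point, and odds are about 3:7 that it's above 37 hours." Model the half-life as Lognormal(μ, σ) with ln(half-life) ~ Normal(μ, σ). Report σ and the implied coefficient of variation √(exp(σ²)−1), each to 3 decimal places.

If T ~ Lognormal(μ,σ) then ln T ~ Normal(μ,σ), so the p-quantile of ln T is μ + z_p·σ.
ln(19) = 2.944 and ln(37) = 3.611; z_{0.14} = -1.08, z_{0.7} = 0.5244.
σ = (3.611 − 2.944)/(0.5244 − (-1.08)) = 0.415.
μ = 2.944 − (-1.08)·0.415 = 3.393.
CV = √(exp(σ²)−1) = √(exp(0.1725)−1) = 0.434.

σ ≈ 0.415, CV ≈ 0.434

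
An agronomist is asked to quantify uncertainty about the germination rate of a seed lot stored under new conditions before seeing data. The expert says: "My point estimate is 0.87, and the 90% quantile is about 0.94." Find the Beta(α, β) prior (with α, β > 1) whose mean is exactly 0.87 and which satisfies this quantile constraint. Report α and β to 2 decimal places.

α ≈ 26.85, β ≈ 4.01

With mean 0.87 fixed, write α = 0.87s, β = 0.13s where s = α+β.
Need P(θ < 0.94) = 0.9 under Beta(0.87s, 0.13s). Normal approximation: (q−m)/√(m(1−m)/s) ≈ z_{0.9} = 1.28, so s ≈ 0.87·0.13·(1.28)²/(0.94−0.87)² = 37.9.
At s = 37.9: P(θ<0.94) ≈ 0.927. Adjusting to match 0.9 gives s ≈ 30.86.
So α = 0.87·30.86 ≈ 26.85, β = 0.13·30.86 ≈ 4.01.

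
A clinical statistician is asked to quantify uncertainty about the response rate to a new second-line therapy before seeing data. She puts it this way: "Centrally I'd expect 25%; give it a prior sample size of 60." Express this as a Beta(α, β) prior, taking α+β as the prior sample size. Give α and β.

α = 15, β = 45

Under the effective-sample-size interpretation, Beta(α, β) has prior mean α/(α+β) and prior sample size α+β.
So α+β = 60 and α/(α+β) = 0.25, giving α = 0.25·60 = 15 and β = 60 − 15 = 45.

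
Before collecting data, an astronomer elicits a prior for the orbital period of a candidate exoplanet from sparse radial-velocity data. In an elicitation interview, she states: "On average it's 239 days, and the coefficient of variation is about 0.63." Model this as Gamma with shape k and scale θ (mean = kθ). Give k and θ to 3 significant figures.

For Gamma(k, scale θ): mean = kθ, variance = kθ², so CV = 1/√k.
CV = 0.63, hence k = 1/CV² = 2.52.
Then θ = mean/k = 239/2.52 = 94.9.

k ≈ 2.52, θ ≈ 94.9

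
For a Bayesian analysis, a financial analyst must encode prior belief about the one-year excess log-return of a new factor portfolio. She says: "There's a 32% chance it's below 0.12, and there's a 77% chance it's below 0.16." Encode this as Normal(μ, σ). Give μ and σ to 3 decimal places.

μ = 0.136, σ = 0.033

The p-quantile of Normal(μ,σ) is μ + z_p·σ, with z_{0.32} = -0.4677 and z_{0.77} = 0.7388.
Eliminate σ: μ = (z₂·x₁ − z₁·x₂)/(z₂ − z₁) = (0.7388·0.12 − (-0.4677)·0.16)/1.207 = 0.136.
Then σ = (x₂ − x₁)/(z₂ − z₁) = (0.16 − 0.12)/1.207 = 0.033.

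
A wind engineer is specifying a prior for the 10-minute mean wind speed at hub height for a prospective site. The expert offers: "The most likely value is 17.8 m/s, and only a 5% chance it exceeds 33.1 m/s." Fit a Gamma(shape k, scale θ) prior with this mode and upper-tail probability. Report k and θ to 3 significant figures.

Gamma(k,θ) with k>1 has mode (k−1)θ, so θ = 17.8/(k−1).
Need P(X < 33.1) = 0.95 with θ tied to k this way. Start at k = 2, θ = 17.8: P(X<33.1) ≈ 0.555.
Too low — raise k to concentrate. Iterating converges to k ≈ 8.23.
Then θ = 17.8/(8.23−1) ≈ 2.46.

k ≈ 8.23, θ ≈ 2.46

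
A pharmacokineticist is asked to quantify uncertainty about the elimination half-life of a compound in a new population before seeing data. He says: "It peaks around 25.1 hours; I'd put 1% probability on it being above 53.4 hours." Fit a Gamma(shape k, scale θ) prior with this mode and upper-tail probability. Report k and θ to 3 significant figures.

k ≈ 9.52, θ ≈ 2.95

Gamma(k,θ) with k>1 has mode (k−1)θ, so θ = 25.1/(k−1).
Need P(X < 53.4) = 0.99 with θ tied to k this way. Start at k = 2, θ = 25.1: P(X<53.4) ≈ 0.627.
Too low — raise k to concentrate. Iterating converges to k ≈ 9.52.
Then θ = 25.1/(9.52−1) ≈ 2.95.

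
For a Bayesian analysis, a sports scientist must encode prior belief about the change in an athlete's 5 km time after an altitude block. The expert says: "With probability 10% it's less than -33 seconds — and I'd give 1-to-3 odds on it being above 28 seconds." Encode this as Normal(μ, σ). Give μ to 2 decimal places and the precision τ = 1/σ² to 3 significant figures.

μ = 6.97, τ = 0.00103

For Normal(μ,σ), the p-quantile is μ + z_p·σ. Here z_{0.1} = -1.282, z_{0.75} = 0.6745.
So -33 = μ − 1.282σ and 28 = μ + 0.6745σ.
Subtracting: σ = (28 − -33)/(0.6745 − (-1.282)) = 31.19.
Then μ = -33 − (-1.282)·31.19 = 6.97.
Precision τ = 1/σ² = 1/31.19² = 0.00103.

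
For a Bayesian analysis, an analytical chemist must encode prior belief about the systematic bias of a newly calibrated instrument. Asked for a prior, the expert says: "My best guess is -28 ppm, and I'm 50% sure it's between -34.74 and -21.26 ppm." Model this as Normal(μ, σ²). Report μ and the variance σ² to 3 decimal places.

μ = -28.000, σ² = 99.855

A symmetric 50% interval runs μ ± z·σ with z = 0.6745.
Half-width = 6.74, so σ = 6.74/0.6745 = 9.9927 and σ² = 99.855.
μ is the stated best guess, -28.000.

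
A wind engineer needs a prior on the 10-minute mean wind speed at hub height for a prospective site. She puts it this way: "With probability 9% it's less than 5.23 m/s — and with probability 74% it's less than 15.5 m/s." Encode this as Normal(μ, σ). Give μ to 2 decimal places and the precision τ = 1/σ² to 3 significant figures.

μ = 12.17, τ = 0.0373

The p-quantile of Normal(μ,σ) is μ + z_p·σ, with z_{0.09} = -1.341 and z_{0.74} = 0.6433.
Eliminate σ: μ = (z₂·x₁ − z₁·x₂)/(z₂ − z₁) = (0.6433·5.23 − (-1.341)·15.5)/1.984 = 12.17.
Then σ = (x₂ − x₁)/(z₂ − z₁) = (15.5 − 5.23)/1.984 = 5.18.
Precision τ = 1/σ² = 1/5.176² = 0.0373.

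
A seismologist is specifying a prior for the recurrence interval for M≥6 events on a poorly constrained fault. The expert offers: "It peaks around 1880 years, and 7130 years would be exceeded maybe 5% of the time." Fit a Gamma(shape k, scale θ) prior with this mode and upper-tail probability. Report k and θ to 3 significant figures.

k ≈ 2.43, θ ≈ 1310

Gamma(k,θ) with k>1 has mode (k−1)θ, so θ = 1880/(k−1).
Need P(X < 7130) = 0.95 with θ tied to k this way. Start at k = 2, θ = 1880: P(X<7130) ≈ 0.892.
Too low — raise k to concentrate. Iterating converges to k ≈ 2.43.
Then θ = 1880/(2.43−1) ≈ 1310.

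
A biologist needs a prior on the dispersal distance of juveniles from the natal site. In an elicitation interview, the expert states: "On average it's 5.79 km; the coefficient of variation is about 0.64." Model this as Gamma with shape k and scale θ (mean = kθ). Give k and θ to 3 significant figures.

k ≈ 2.44, θ ≈ 2.37

For Gamma(k, scale θ): mean = kθ, variance = kθ², so CV = 1/√k.
CV = 0.64, hence k = 1/CV² = 2.44.
Then θ = mean/k = 5.79/2.44 = 2.37.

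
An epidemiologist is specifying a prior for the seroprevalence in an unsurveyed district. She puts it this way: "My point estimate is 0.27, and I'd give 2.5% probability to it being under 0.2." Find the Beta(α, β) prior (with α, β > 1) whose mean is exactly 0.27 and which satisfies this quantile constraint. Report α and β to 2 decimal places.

With mean 0.27 fixed, write α = 0.27s, β = 0.73s where s = α+β.
Need P(θ < 0.2) = 0.025 under Beta(0.27s, 0.73s). Normal approximation: (q−m)/√(m(1−m)/s) ≈ z_{0.025} = -1.96, so s ≈ 0.27·0.73·(-1.96)²/(0.2−0.27)² = 154.5.
At s = 154.5: P(θ<0.2) ≈ 0.020. Adjusting to match 0.025 gives s ≈ 140.03.
So α = 0.27·140.03 ≈ 37.81, β = 0.73·140.03 ≈ 102.22.

α ≈ 37.81, β ≈ 102.22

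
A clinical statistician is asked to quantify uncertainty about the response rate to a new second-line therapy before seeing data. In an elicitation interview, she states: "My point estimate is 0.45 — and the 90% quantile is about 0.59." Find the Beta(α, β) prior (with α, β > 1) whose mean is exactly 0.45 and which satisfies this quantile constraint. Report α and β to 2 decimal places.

With mean 0.45 fixed, write α = 0.45s, β = 0.55s where s = α+β.
Need P(θ < 0.59) = 0.9 under Beta(0.45s, 0.55s). Normal approximation: (q−m)/√(m(1−m)/s) ≈ z_{0.9} = 1.28, so s ≈ 0.45·0.55·(1.28)²/(0.59−0.45)² = 20.7.
At s = 20.7: P(θ<0.59) ≈ 0.900. Adjusting to match 0.9 gives s ≈ 20.72.
So α = 0.45·20.72 ≈ 9.32, β = 0.55·20.72 ≈ 11.39.

α ≈ 9.32, β ≈ 11.39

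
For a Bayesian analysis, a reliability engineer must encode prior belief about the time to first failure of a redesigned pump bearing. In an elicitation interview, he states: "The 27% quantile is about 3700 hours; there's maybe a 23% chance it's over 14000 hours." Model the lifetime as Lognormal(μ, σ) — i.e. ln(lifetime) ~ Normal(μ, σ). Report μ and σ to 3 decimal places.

If T ~ Lognormal(μ,σ) then ln T ~ Normal(μ,σ), so the p-quantile of ln T is μ + z_p·σ.
ln(3700) = 8.216 and ln(14000) = 9.547; z_{0.27} = -0.6128, z_{0.77} = 0.7388.
σ = (9.547 − 8.216)/(0.7388 − (-0.6128)) = 0.985.
μ = 8.216 − (-0.6128)·0.985 = 8.819.

μ ≈ 8.819, σ ≈ 0.985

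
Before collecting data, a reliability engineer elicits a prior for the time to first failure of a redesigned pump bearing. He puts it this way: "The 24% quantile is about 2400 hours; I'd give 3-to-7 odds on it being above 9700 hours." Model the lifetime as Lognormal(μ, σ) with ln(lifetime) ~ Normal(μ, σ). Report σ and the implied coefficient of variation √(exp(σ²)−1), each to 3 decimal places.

If T ~ Lognormal(μ,σ) then ln T ~ Normal(μ,σ), so the p-quantile of ln T is μ + z_p·σ.
ln(2400) = 7.783 and ln(9700) = 9.18; z_{0.24} = -0.7063, z_{0.7} = 0.5244.
σ = (9.18 − 7.783)/(0.5244 − (-0.7063)) = 1.135.
μ = 7.783 − (-0.7063)·1.135 = 8.585.
CV = √(exp(σ²)−1) = √(exp(1.2879)−1) = 1.620.

σ ≈ 1.135, CV ≈ 1.620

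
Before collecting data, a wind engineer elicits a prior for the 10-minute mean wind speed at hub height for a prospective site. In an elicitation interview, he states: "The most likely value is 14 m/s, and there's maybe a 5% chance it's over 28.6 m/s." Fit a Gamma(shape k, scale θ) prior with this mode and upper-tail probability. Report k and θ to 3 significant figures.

k ≈ 6.42, θ ≈ 2.58

Gamma(k,θ) with k>1 has mode (k−1)θ, so θ = 14/(k−1).
Need P(X < 28.6) = 0.95 with θ tied to k this way. Start at k = 2, θ = 14: P(X<28.6) ≈ 0.605.
Too low — raise k to concentrate. Iterating converges to k ≈ 6.42.
Then θ = 14/(6.42−1) ≈ 2.58.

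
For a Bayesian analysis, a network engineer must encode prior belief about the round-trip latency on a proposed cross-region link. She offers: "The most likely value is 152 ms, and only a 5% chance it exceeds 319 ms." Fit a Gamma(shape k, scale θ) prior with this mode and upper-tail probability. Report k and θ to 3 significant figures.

k ≈ 6.03, θ ≈ 30.2

Gamma(k,θ) with k>1 has mode (k−1)θ, so θ = 152/(k−1).
Need P(X < 319) = 0.95 with θ tied to k this way. Start at k = 2, θ = 152: P(X<319) ≈ 0.620.
Too low — raise k to concentrate. Iterating converges to k ≈ 6.03.
Then θ = 152/(6.03−1) ≈ 30.2.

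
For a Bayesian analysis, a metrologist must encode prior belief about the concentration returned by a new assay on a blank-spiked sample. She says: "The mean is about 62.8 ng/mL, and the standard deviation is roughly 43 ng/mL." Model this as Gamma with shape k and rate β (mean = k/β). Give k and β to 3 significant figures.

For Gamma(k, rate β): mean = k/β, variance = k/β², so CV = 1/√k.
CV = SD/mean = 43/62.8 = 0.6847, hence k = 1/CV² = 2.13.
Then β = k/mean = 2.13/62.8 = 0.034.

k ≈ 2.13, β ≈ 0.034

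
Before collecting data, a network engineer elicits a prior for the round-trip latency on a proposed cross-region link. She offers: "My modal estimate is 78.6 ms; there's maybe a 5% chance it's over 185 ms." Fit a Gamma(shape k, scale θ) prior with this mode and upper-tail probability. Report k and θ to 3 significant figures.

k ≈ 4.73, θ ≈ 21.1

Gamma(k,θ) with k>1 has mode (k−1)θ, so θ = 78.6/(k−1).
Need P(X < 185) = 0.95 with θ tied to k this way. Start at k = 2, θ = 78.6: P(X<185) ≈ 0.681.
Too low — raise k to concentrate. Iterating converges to k ≈ 4.73.
Then θ = 78.6/(4.73−1) ≈ 21.1.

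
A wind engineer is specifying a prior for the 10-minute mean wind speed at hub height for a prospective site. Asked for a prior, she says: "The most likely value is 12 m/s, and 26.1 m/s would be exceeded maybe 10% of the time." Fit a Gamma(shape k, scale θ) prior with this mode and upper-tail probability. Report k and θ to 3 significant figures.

Gamma(k,θ) with k>1 has mode (k−1)θ, so θ = 12/(k−1).
Need P(X < 26.1) = 0.9 with θ tied to k this way. Start at k = 2, θ = 12: P(X<26.1) ≈ 0.639.
Too low — raise k to concentrate. Iterating converges to k ≈ 4.18.
Then θ = 12/(4.18−1) ≈ 3.77.

k ≈ 4.18, θ ≈ 3.77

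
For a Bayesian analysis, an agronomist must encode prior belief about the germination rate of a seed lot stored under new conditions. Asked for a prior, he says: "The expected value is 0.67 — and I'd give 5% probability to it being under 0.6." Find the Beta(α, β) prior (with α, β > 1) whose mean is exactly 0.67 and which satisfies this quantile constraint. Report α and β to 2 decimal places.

α ≈ 84.84, β ≈ 41.79

With mean 0.67 fixed, write α = 0.67s, β = 0.33s where s = α+β.
Need P(θ < 0.6) = 0.05 under Beta(0.67s, 0.33s). Normal approximation: (q−m)/√(m(1−m)/s) ≈ z_{0.05} = -1.64, so s ≈ 0.67·0.33·(-1.64)²/(0.6−0.67)² = 122.1.
At s = 122.1: P(θ<0.6) ≈ 0.053. Adjusting to match 0.05 gives s ≈ 126.62.
So α = 0.67·126.62 ≈ 84.84, β = 0.33·126.62 ≈ 41.79.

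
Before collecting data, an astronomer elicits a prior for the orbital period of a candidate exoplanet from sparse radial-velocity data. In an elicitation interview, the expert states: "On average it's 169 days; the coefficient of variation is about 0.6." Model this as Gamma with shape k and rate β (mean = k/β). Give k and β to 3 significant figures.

k ≈ 2.78, β ≈ 0.0164

For Gamma(k, rate β): mean = k/β, variance = k/β², so CV = 1/√k.
CV = 0.6, hence k = 1/CV² = 2.78.
Then β = k/mean = 2.78/169 = 0.0164.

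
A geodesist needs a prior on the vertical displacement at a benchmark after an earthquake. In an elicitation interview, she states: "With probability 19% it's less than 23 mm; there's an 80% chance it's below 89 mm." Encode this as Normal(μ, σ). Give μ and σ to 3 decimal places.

μ = 56.696, σ = 38.383

The p-quantile of Normal(μ,σ) is μ + z_p·σ, with z_{0.19} = -0.8779 and z_{0.8} = 0.8416.
Eliminate σ: μ = (z₂·x₁ − z₁·x₂)/(z₂ − z₁) = (0.8416·23 − (-0.8779)·89)/1.72 = 56.696.
Then σ = (x₂ − x₁)/(z₂ − z₁) = (89 − 23)/1.72 = 38.383.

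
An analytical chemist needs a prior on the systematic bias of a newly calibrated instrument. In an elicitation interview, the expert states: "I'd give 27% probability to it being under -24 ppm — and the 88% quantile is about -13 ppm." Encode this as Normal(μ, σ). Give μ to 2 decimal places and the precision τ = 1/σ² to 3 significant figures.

μ = -20.23, τ = 0.0264

The p-quantile of Normal(μ,σ) is μ + z_p·σ, with z_{0.27} = -0.6128 and z_{0.88} = 1.175.
Eliminate σ: μ = (z₂·x₁ − z₁·x₂)/(z₂ − z₁) = (1.175·-24 − (-0.6128)·-13)/1.788 = -20.23.
Then σ = (x₂ − x₁)/(z₂ − z₁) = (-13 − -24)/1.788 = 6.15.
Precision τ = 1/σ² = 1/6.153² = 0.0264.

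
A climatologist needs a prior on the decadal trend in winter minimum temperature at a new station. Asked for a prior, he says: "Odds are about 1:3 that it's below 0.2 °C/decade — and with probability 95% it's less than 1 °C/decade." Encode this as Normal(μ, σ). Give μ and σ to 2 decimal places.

For Normal(μ,σ), the p-quantile is μ + z_p·σ. Here z_{0.25} = -0.6745, z_{0.95} = 1.645.
So 0.2 = μ − 0.6745σ and 1 = μ + 1.645σ.
Subtracting: σ = (1 − 0.2)/(1.645 − (-0.6745)) = 0.34.
Then μ = 0.2 − (-0.6745)·0.34 = 0.43.

μ = 0.43, σ = 0.34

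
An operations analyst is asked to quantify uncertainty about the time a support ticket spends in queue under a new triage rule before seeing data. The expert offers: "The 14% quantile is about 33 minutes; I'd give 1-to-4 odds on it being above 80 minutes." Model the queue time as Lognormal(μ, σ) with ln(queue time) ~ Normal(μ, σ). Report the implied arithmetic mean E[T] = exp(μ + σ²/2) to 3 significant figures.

If T ~ Lognormal(μ,σ) then ln T ~ Normal(μ,σ), so the p-quantile of ln T is μ + z_p·σ.
ln(33) = 3.497 and ln(80) = 4.382; z_{0.14} = -1.08, z_{0.8} = 0.8416.
σ = (4.382 − 3.497)/(0.8416 − (-1.08)) = 0.461.
μ = 3.497 − (-1.08)·0.461 = 3.994.
E[T] = exp(μ + σ²/2) = exp(3.994 + 0.1061) = 60.4 minutes.

E[T] ≈ 60.4 minutes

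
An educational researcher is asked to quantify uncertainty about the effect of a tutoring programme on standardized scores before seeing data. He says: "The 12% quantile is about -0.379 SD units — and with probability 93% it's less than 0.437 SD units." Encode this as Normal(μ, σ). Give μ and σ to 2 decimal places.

μ = -0.02, σ = 0.31

The p-quantile of Normal(μ,σ) is μ + z_p·σ, with z_{0.12} = -1.175 and z_{0.93} = 1.476.
Eliminate σ: μ = (z₂·x₁ − z₁·x₂)/(z₂ − z₁) = (1.476·-0.379 − (-1.175)·0.437)/2.651 = -0.02.
Then σ = (x₂ − x₁)/(z₂ − z₁) = (0.437 − -0.379)/2.651 = 0.31.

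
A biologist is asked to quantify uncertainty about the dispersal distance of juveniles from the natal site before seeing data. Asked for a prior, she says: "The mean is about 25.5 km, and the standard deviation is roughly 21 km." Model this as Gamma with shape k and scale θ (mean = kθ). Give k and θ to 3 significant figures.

For Gamma(k, scale θ): mean = kθ, variance = kθ², so CV = 1/√k.
CV = SD/mean = 21/25.5 = 0.8235, hence k = 1/CV² = 1.47.
Then θ = mean/k = 25.5/1.47 = 17.3.

k ≈ 1.47, θ ≈ 17.3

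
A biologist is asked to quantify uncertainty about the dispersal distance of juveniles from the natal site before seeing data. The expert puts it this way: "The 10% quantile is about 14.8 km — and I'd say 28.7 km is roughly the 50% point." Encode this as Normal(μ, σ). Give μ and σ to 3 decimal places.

μ = 28.700, σ = 10.846

The p-quantile of Normal(μ,σ) is μ + z_p·σ, with z_{0.1} = -1.282 and z_{0.5} = 0.
Eliminate σ: μ = (z₂·x₁ − z₁·x₂)/(z₂ − z₁) = (0·14.8 − (-1.282)·28.7)/1.282 = 28.700.
Then σ = (x₂ − x₁)/(z₂ − z₁) = (28.7 − 14.8)/1.282 = 10.846.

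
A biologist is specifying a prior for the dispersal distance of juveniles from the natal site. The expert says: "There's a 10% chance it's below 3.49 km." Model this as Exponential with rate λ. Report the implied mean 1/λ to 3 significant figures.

mean ≈ 33.1 km

P(T < 3.49) = 1 − e^(−λ·3.49) = 0.1, so λ = −ln(1−0.1)/3.49 = −ln(0.9)/3.49 = 0.0302.
Mean = 1/λ = 33.1 km.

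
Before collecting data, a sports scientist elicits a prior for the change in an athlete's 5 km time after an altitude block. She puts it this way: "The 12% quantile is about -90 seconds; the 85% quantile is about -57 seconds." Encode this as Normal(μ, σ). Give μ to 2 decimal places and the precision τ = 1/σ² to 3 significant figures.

μ = -72.47, τ = 0.00449

For Normal(μ,σ), the p-quantile is μ + z_p·σ. Here z_{0.12} = -1.175, z_{0.85} = 1.036.
So -90 = μ − 1.175σ and -57 = μ + 1.036σ.
Subtracting: σ = (-57 − -90)/(1.036 − (-1.175)) = 14.92.
Then μ = -90 − (-1.175)·14.92 = -72.47.
Precision τ = 1/σ² = 1/14.92² = 0.00449.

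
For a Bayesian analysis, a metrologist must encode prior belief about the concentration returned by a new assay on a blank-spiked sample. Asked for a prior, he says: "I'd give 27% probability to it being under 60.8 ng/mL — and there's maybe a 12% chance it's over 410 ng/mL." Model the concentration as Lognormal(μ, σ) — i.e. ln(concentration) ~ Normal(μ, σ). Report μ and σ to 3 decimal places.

If T ~ Lognormal(μ,σ) then ln T ~ Normal(μ,σ), so the p-quantile of ln T is μ + z_p·σ.
ln(60.8) = 4.108 and ln(410) = 6.016; z_{0.27} = -0.6128, z_{0.88} = 1.175.
σ = (6.016 − 4.108)/(1.175 − (-0.6128)) = 1.068.
μ = 4.108 − (-0.6128)·1.068 = 4.762.

μ ≈ 4.762, σ ≈ 1.068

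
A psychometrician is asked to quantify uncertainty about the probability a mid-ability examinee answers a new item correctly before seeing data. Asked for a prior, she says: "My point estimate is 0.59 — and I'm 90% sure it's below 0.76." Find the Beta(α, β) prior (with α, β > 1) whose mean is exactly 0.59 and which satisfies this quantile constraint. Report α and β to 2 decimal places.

With mean 0.59 fixed, write α = 0.59s, β = 0.41s where s = α+β.
Need P(θ < 0.76) = 0.9 under Beta(0.59s, 0.41s). Normal approximation: (q−m)/√(m(1−m)/s) ≈ z_{0.9} = 1.28, so s ≈ 0.59·0.41·(1.28)²/(0.76−0.59)² = 13.7.
At s = 13.7: P(θ<0.76) ≈ 0.908. Adjusting to match 0.9 gives s ≈ 12.82.
So α = 0.59·12.82 ≈ 7.57, β = 0.41·12.82 ≈ 5.26.

α ≈ 7.57, β ≈ 5.26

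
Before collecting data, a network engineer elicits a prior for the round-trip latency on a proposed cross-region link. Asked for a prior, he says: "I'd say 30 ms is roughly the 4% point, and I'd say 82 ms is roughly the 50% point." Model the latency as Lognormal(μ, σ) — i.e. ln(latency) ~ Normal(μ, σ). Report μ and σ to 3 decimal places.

If T ~ Lognormal(μ,σ) then ln T ~ Normal(μ,σ), so the p-quantile of ln T is μ + z_p·σ.
ln(30) = 3.401 and ln(82) = 4.407; z_{0.04} = -1.751, z_{0.5} = 0.
σ = (4.407 − 3.401)/(0 − (-1.751)) = 0.574.
μ = 3.401 − (-1.751)·0.574 = 4.407.

μ ≈ 4.407, σ ≈ 0.574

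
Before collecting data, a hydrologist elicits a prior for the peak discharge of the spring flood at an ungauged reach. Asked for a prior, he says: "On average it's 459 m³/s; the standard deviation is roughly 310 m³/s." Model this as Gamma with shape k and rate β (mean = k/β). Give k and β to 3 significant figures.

k ≈ 2.19, β ≈ 0.00478

For Gamma(k, rate β): mean = k/β, variance = k/β², so CV = 1/√k.
CV = SD/mean = 310/459 = 0.6754, hence k = 1/CV² = 2.19.
Then β = k/mean = 2.19/459 = 0.00478.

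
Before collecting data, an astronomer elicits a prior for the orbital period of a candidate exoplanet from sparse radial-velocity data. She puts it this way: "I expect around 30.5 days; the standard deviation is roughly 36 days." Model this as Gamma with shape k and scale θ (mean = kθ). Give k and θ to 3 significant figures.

For Gamma(k, scale θ): mean = kθ, variance = kθ², so CV = 1/√k.
CV = SD/mean = 36/30.5 = 1.18, hence k = 1/CV² = 0.718.
Then θ = mean/k = 30.5/0.718 = 42.5.

k ≈ 0.718, θ ≈ 42.5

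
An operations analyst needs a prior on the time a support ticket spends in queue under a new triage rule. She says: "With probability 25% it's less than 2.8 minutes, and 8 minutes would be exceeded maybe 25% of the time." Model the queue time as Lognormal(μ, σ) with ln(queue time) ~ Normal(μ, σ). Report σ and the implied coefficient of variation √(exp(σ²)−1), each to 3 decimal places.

If T ~ Lognormal(μ,σ) then ln T ~ Normal(μ,σ), so the p-quantile of ln T is μ + z_p·σ.
ln(2.8) = 1.03 and ln(8) = 2.079; z_{0.25} = -0.6745, z_{0.75} = 0.6745.
σ = (2.079 − 1.03)/(0.6745 − (-0.6745)) = 0.778.
μ = 1.03 − (-0.6745)·0.778 = 1.555.
CV = √(exp(σ²)−1) = √(exp(0.6056)−1) = 0.912.

σ ≈ 0.778, CV ≈ 0.912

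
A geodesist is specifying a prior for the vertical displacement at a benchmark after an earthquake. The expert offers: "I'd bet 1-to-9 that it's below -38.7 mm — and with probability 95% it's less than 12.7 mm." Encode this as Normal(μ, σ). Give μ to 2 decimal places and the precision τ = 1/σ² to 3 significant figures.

For Normal(μ,σ), the p-quantile is μ + z_p·σ. Here z_{0.1} = -1.282, z_{0.95} = 1.645.
So -38.7 = μ − 1.282σ and 12.7 = μ + 1.645σ.
Subtracting: σ = (12.7 − -38.7)/(1.645 − (-1.282)) = 17.56.
Then μ = -38.7 − (-1.282)·17.56 = -16.19.
Precision τ = 1/σ² = 1/17.56² = 0.00324.

μ = -16.19, τ = 0.00324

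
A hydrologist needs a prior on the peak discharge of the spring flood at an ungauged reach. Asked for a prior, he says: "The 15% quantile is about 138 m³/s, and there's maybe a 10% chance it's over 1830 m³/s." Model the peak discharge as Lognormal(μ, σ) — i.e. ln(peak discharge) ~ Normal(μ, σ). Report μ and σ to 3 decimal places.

μ ≈ 6.083, σ ≈ 1.115

If T ~ Lognormal(μ,σ) then ln T ~ Normal(μ,σ), so the p-quantile of ln T is μ + z_p·σ.
ln(138) = 4.927 and ln(1830) = 7.512; z_{0.15} = -1.036, z_{0.9} = 1.282.
σ = (7.512 − 4.927)/(1.282 − (-1.036)) = 1.115.
μ = 4.927 − (-1.036)·1.115 = 6.083.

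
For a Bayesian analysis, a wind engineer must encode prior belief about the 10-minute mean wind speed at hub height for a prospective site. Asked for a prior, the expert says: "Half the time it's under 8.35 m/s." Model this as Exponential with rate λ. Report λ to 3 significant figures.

Exponential median = ln 2 / λ, so λ = ln 2 / 8.35 = 0.083.

λ ≈ 0.083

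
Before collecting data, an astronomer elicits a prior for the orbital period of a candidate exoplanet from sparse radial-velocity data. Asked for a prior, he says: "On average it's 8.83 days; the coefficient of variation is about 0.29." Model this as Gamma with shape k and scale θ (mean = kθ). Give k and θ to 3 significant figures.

k ≈ 11.9, θ ≈ 0.743

For Gamma(k, scale θ): mean = kθ, variance = kθ², so CV = 1/√k.
CV = 0.29, hence k = 1/CV² = 11.9.
Then θ = mean/k = 8.83/11.9 = 0.743.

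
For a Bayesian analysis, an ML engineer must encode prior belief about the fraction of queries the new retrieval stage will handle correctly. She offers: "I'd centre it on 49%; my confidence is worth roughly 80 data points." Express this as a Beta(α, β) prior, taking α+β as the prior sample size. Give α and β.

α = 39.2, β = 40.8

Under the effective-sample-size interpretation, Beta(α, β) has prior mean α/(α+β) and prior sample size α+β.
So α+β = 80 and α/(α+β) = 0.49, giving α = 0.49·80 = 39.2 and β = 80 − 39.2 = 40.8.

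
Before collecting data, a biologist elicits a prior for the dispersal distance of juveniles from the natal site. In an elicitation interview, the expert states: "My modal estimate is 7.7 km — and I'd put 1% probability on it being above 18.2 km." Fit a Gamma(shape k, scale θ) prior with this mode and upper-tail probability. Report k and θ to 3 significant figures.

Gamma(k,θ) with k>1 has mode (k−1)θ, so θ = 7.7/(k−1).
Need P(X < 18.2) = 0.99 with θ tied to k this way. Start at k = 2, θ = 7.7: P(X<18.2) ≈ 0.684.
Too low — raise k to concentrate. Iterating converges to k ≈ 7.42.
Then θ = 7.7/(7.42−1) ≈ 1.2.

k ≈ 7.42, θ ≈ 1.2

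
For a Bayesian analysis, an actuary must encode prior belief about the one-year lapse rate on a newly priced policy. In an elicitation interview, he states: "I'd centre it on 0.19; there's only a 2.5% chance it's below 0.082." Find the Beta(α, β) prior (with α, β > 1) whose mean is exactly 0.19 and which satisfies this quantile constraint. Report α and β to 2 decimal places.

With mean 0.19 fixed, write α = 0.19s, β = 0.81s where s = α+β.
Need P(θ < 0.082) = 0.025 under Beta(0.19s, 0.81s). Normal approximation: (q−m)/√(m(1−m)/s) ≈ z_{0.025} = -1.96, so s ≈ 0.19·0.81·(-1.96)²/(0.082−0.19)² = 50.7.
At s = 50.7: P(θ<0.082) ≈ 0.010. Adjusting to match 0.025 gives s ≈ 36.57.
So α = 0.19·36.57 ≈ 6.95, β = 0.81·36.57 ≈ 29.62.

α ≈ 6.95, β ≈ 29.62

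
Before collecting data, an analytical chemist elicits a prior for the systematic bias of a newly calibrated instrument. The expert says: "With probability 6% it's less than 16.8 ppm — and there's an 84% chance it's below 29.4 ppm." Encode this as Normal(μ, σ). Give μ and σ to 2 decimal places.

μ = 24.48, σ = 4.94

The p-quantile of Normal(μ,σ) is μ + z_p·σ, with z_{0.06} = -1.555 and z_{0.84} = 0.9945.
Eliminate σ: μ = (z₂·x₁ − z₁·x₂)/(z₂ − z₁) = (0.9945·16.8 − (-1.555)·29.4)/2.549 = 24.48.
Then σ = (x₂ − x₁)/(z₂ − z₁) = (29.4 − 16.8)/2.549 = 4.94.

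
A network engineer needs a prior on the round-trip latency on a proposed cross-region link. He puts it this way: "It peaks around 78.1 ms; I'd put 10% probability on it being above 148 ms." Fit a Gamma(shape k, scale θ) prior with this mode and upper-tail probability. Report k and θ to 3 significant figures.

Gamma(k,θ) with k>1 has mode (k−1)θ, so θ = 78.1/(k−1).
Need P(X < 148) = 0.9 with θ tied to k this way. Start at k = 2, θ = 78.1: P(X<148) ≈ 0.565.
Too low — raise k to concentrate. Iterating converges to k ≈ 5.68.
Then θ = 78.1/(5.68−1) ≈ 16.7.

k ≈ 5.68, θ ≈ 16.7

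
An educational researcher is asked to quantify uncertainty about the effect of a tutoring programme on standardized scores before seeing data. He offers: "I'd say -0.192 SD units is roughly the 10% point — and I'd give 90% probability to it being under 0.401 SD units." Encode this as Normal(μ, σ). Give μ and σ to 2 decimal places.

μ = 0.10, σ = 0.23

The p-quantile of Normal(μ,σ) is μ + z_p·σ, with z_{0.1} = -1.282 and z_{0.9} = 1.282.
Eliminate σ: μ = (z₂·x₁ − z₁·x₂)/(z₂ − z₁) = (1.282·-0.192 − (-1.282)·0.401)/2.563 = 0.10.
Then σ = (x₂ − x₁)/(z₂ − z₁) = (0.401 − -0.192)/2.563 = 0.23.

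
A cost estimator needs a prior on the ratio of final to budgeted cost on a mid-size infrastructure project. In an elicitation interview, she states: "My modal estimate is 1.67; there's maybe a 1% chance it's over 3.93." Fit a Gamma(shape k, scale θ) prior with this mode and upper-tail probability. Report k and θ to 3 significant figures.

Gamma(k,θ) with k>1 has mode (k−1)θ, so θ = 1.67/(k−1).
Need P(X < 3.93) = 0.99 with θ tied to k this way. Start at k = 2, θ = 1.67: P(X<3.93) ≈ 0.681.
Too low — raise k to concentrate. Iterating converges to k ≈ 7.49.
Then θ = 1.67/(7.49−1) ≈ 0.257.

k ≈ 7.49, θ ≈ 0.257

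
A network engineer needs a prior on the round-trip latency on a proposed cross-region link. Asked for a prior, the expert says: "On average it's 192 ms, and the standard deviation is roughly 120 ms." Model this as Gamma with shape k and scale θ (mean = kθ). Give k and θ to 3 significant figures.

k ≈ 2.56, θ ≈ 75

For Gamma(k, scale θ): mean = kθ, variance = kθ², so CV = 1/√k.
CV = SD/mean = 120/192 = 0.625, hence k = 1/CV² = 2.56.
Then θ = mean/k = 192/2.56 = 75.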